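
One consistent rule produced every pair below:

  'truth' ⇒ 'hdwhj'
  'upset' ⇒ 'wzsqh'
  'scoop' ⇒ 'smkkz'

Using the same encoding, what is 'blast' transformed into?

This is an affine cipher: with a=0,…,z=25, each position x becomes (15x+8) mod 26.
On blast: b(1)→15·1+8≡23=x; l(11)→15·11+8≡17=r; a(0)→15·0+8≡8=i; s(18)→15·18+8≡18=s; t(19)→15·19+8≡7=h (all mod 26).

xrish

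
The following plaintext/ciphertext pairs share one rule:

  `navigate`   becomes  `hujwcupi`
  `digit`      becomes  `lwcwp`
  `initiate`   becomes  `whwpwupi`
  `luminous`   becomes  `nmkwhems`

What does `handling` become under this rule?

zuhlnwhc

n(13)→h(7) and a(0)→u(20) fit y≡23x+20 (mod 26); the inverse of 23 mod 26 is 17. Each letter's alphabet position (a=0..z=25) is mapped through 23·x+20 mod 26 — an affine cipher.
Applying it to handling: h(7)→23·7+20≡25=z; a(0)→23·0+20≡20=u; n(13)→23·13+20≡7=h; d(3)→23·3+20≡11=l; l(11)→23·11+20≡13=n; i(8)→23·8+20≡22=w; n(13)→23·13+20≡7=h; g(6)→23·6+20≡2=c (all mod 26).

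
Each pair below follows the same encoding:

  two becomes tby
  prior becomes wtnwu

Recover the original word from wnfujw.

Two steps: reverse the string, then apply a Caesar shift of +5.
Undoing it on wnfujw: shift back: w−5=r, n−5=i, f−5=a, u−5=p, j−5=e, w−5=r → riaper; then reverse → repair.

repair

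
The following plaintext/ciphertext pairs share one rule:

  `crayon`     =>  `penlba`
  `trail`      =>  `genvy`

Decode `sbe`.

for

It's a constant shift of +13 (ROT13).
Undoing it on sbe: s−13=f, b−13=o, e−13=r.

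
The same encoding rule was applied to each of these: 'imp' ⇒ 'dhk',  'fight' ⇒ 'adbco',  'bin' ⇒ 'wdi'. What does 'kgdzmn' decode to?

Compare letters: i→d is +21, m→h is +21, p→k is +21 — a constant shift. It's a constant shift of +21 (ROT21).
Reversing it on kgdzmn: k−21=p, g−21=l, d−21=i, z−21=e, m−21=r, n−21=s.

pliers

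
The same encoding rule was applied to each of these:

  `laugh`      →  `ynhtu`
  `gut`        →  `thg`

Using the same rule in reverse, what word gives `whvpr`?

juice

Compare letters: l→y is +13, a→n is +13, u→h is +13 — a constant shift. Each letter is shifted forward by 13 in the alphabet (a Caesar shift of +13).
Reversing it on whvpr: w−13=j, h−13=u, v−13=i, p−13=c, r−13=e.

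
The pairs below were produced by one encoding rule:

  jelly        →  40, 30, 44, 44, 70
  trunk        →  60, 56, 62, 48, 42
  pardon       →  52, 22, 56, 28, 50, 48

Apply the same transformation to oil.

50, 38, 44

Each letter becomes 2×(its alphabet position, a=1..z=26) + 20.
Applying it to oil: o=15→50, i=9→38, l=12→44.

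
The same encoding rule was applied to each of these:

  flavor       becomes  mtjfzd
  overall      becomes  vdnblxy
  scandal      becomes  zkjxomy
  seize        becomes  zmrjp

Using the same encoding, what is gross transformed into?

nzxcd

In flavor: f→m is +7, l→t is +8, a→j is +9, v→f is +10 — the shift increases by 1 each position. Each letter shifts forward by (position + 7), i.e. 7, 8, 9, … — the shift grows by one for each successive letter.
On gross: g+7=n, r+8=z, o+9=x, s+10=c, s+11=d.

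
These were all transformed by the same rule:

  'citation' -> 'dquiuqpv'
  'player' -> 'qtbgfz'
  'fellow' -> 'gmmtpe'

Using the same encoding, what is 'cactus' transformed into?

didbva

Shifts by position in citation: pos 0: c→d (+1), pos 1: i→q (+8), pos 2: t→u (+1), pos 3: a→i (+8) — repeating every 2. It's a Vigenère-style cipher with numeric key [1,8]: position i shifts by key[i mod 2].
On cactus: c+1=d, a+8=i, c+1=d, t+8=b, u+1=v, s+8=a.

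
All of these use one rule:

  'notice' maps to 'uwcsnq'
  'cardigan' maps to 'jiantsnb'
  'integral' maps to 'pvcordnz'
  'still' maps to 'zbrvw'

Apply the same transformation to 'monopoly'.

In notice: n→u is +7, o→w is +8, t→c is +9, i→s is +10 — the shift increases by 1 each position. The shift increases by 1 at each position, starting from +7: 7, 8, 9, ….
Applying it to monopoly: m+7=t, o+8=w, n+9=w, o+10=y, p+11=a, o+12=a, l+13=y, y+14=m.

twwyaaym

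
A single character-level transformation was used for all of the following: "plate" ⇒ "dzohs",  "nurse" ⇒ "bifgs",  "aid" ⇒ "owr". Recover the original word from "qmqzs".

Compare letters: p→d is +14, l→z is +14, a→o is +14 — a constant shift. It's a constant shift of +14 (ROT14).
Decoding qmqzs: q−14=c, m−14=y, q−14=c, z−14=l, s−14=e.

cycle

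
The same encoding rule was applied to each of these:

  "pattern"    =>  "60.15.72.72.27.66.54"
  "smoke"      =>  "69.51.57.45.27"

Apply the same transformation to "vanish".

p(#16)→60 and a(#1)→15: differences scale by 3, so n = 3·pos + 12. The formula is n = 3×(alphabet index, a=1) + 12.
Applying it to vanish: v=22→78, a=1→15, n=14→54, i=9→39, s=19→69, h=8→36.

78.15.54.39.69.36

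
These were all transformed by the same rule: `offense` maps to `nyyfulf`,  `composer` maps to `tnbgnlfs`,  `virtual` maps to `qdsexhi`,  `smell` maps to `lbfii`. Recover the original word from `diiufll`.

o(14)→n(13) and f(5)→y(24) fit y≡19x+7 (mod 26); the inverse of 19 mod 26 is 11. This is an affine cipher: with a=0,…,z=25, each position x becomes (19x+7) mod 26.
Reversing it on diiufll: d(3)→11·(3−7)≡8=i; i(8)→11·(8−7)≡11=l; i(8)→11·(8−7)≡11=l; u(20)→11·(20−7)≡13=n; f(5)→11·(5−7)≡4=e; l(11)→11·(11−7)≡18=s; l(11)→11·(11−7)≡18=s (all mod 26).

illness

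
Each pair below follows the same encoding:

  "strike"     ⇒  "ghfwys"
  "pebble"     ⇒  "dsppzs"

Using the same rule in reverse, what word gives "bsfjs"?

nerve

Compare letters: s→g is +14, t→h is +14, r→f is +14 — a constant shift. This is a Caesar cipher with shift 14.
Undoing it on bsfjs: b−14=n, s−14=e, f−14=r, j−14=v, s−14=e.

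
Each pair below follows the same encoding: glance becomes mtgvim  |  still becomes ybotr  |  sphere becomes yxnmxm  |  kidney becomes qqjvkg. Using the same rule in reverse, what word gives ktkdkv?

eleven

Shifts by position in glance: pos 0: g→m (+6), pos 1: l→t (+8), pos 2: a→g (+6), pos 3: n→v (+8) — repeating every 2. A repeating key of period 2 is used — shifts +6, +8 over and over.
Reversing it on ktkdkv: k−6=e, t−8=l, k−6=e, d−8=v, k−6=e, v−8=n.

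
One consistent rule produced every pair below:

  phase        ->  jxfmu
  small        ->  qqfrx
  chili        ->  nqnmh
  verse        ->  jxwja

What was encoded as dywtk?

forty

The output letters match the input read backwards, each shifted +5: phase reversed is esahp. Two steps: reverse the string, then apply a Caesar shift of +5.
Undoing it on dywtk: shift back: d−5=y, y−5=t, w−5=r, t−5=o, k−5=f → ytrof; then reverse → forty.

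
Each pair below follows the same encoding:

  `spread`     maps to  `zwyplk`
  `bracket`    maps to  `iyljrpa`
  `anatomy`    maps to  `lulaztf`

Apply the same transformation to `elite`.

pstap

The shift depends on letter class: consonant s→z is +7, but vowel e→p is +11. The rule splits by letter class: vowels +11, consonants +7.
Applying it to elite: e(vowel)+11=p, l(cons)+7=s, i(vowel)+11=t, t(cons)+7=a, e(vowel)+11=p.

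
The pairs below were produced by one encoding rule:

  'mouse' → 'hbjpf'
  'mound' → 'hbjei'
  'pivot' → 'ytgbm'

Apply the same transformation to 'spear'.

Each letter's alphabet position (a=0..z=25) is mapped through 23·x+17 mod 26 — an affine cipher.
Applying it to spear: s(18)→23·18+17≡15=p; p(15)→23·15+17≡24=y; e(4)→23·4+17≡5=f; a(0)→23·0+17≡17=r; r(17)→23·17+17≡18=s (all mod 26).

pyfrs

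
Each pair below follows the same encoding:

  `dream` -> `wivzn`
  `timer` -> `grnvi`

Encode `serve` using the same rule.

hviev

Each pair mirrors across the alphabet (d↔w, r↔i, e↔v): positions sum to 25. Letters are reflected about the middle of the alphabet (position → 25−position): Atbash.
Applying it to serve: s↔h, e↔v, r↔i, v↔e, e↔v.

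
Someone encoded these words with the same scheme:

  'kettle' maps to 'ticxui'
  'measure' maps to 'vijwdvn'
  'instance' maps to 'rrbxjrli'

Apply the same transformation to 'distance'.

mmbxjrli

A repeating key of period 2 is used — shifts +9, +4 over and over.
For distance: d+9=m, i+4=m, s+9=b, t+4=x, a+9=j, n+4=r, c+9=l, e+4=i.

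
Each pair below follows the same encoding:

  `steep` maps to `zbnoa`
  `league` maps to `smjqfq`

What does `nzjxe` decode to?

In steep: s→z is +7, t→b is +8, e→n is +9, e→o is +10 — the shift increases by 1 each position. Each letter shifts forward by (position + 7), i.e. 7, 8, 9, … — the shift grows by one for each successive letter.
Decoding nzjxe: n−7=g, z−8=r, j−9=a, x−10=n, e−11=t.

grant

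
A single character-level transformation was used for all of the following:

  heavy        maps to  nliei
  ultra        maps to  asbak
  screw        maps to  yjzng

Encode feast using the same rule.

In heavy: h→n is +6, e→l is +7, a→i is +8, v→e is +9 — the shift increases by 1 each position. Each letter shifts forward by (position + 6), i.e. 6, 7, 8, … — the shift grows by one for each successive letter.
For feast: f+6=l, e+7=l, a+8=i, s+9=b, t+10=d.

llibd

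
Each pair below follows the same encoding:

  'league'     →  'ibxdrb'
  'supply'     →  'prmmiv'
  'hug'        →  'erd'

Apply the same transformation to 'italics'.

This is a Caesar cipher with shift 23.
On italics: i+23=f, t+23=q, a+23=x, l+23=i, i+23=f, c+23=z, s+23=p.

fqxifzp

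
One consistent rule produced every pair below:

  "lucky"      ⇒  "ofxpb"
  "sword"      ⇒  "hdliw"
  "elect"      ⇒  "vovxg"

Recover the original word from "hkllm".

spoon

Each pair mirrors across the alphabet (l↔o, u↔f, c↔x): positions sum to 25. This is the alphabet-reversal cipher (Atbash): a becomes z, b becomes y, etc.
Reversing it on hkllm: h↔s, k↔p, l↔o, l↔o, m↔n.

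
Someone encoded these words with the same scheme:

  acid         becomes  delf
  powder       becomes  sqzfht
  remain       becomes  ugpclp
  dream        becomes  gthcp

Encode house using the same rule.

Shifts by position in acid: pos 0: a→d (+3), pos 1: c→e (+2), pos 2: i→l (+3), pos 3: d→f (+2) — repeating every 2. A repeating key of period 2 is used — shifts +3, +2 over and over.
For house: h+3=k, o+2=q, u+3=x, s+2=u, e+3=h.

kqxuh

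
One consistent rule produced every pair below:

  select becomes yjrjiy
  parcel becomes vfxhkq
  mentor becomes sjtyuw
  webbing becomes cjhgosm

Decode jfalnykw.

daughter

A repeating key of period 2 is used — shifts +6, +5 over and over.
Decoding jfalnykw: j−6=d, f−5=a, a−6=u, l−5=g, n−6=h, y−5=t, k−6=e, w−5=r.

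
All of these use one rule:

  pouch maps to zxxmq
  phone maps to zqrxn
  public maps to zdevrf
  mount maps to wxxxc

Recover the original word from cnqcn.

sense

Shifts by position in pouch: pos 0: p→z (+10), pos 1: o→x (+9), pos 2: u→x (+3), pos 3: c→m (+10), pos 4: h→q (+9) — repeating every 3. It's a Vigenère-style cipher with numeric key [10,9,3]: position i shifts by key[i mod 3].
Undoing it on cnqcn: c−10=s, n−9=e, q−3=n, c−10=s, n−9=e.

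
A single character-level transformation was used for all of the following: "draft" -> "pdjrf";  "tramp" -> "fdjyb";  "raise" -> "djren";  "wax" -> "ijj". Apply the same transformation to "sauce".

ejdon

The shift depends on letter class: consonant d→p is +12, but vowel a→j is +9. Vowels shift forward by 9 and consonants shift forward by 12.
On sauce: s(cons)+12=e, a(vowel)+9=j, u(vowel)+9=d, c(cons)+12=o, e(vowel)+9=n.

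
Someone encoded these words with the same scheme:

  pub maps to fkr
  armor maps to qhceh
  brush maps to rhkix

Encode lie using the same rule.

Compare letters: p→f is +16, u→k is +16, b→r is +16 — a constant shift. Each letter is shifted forward by 16 in the alphabet (a Caesar shift of +16).
Applying it to lie: l+16=b, i+16=y, e+16=u.

byu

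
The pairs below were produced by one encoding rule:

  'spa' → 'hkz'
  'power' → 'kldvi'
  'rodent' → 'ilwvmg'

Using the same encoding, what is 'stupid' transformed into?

Each pair mirrors across the alphabet (s↔h, p↔k, a↔z): positions sum to 25. Each letter is replaced by its mirror in the alphabet: a↔z, b↔y, c↔x, and so on (the Atbash cipher).
For stupid: s↔h, t↔g, u↔f, p↔k, i↔r, d↔w.

hgfkrw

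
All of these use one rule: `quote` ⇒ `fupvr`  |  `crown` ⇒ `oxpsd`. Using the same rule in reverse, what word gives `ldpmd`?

clock

The output letters match the input read backwards, each shifted +1: quote reversed is etouq. Two steps: reverse the string, then apply a Caesar shift of +1.
Decoding ldpmd: shift back: l−1=k, d−1=c, p−1=o, m−1=l, d−1=c → kcolc; then reverse → clock.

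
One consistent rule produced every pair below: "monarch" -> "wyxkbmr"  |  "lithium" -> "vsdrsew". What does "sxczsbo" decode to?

inspire

Compare letters: m→w is +10, o→y is +10, n→x is +10 — a constant shift. Every letter moves 10 places later in the alphabet, wrapping around z→a.
Decoding sxczsbo: s−10=i, x−10=n, c−10=s, z−10=p, s−10=i, b−10=r, o−10=e.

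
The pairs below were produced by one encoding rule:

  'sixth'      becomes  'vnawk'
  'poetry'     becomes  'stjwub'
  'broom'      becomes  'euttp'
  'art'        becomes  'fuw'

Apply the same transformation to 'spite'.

vsnwj

The shift depends on letter class: consonant s→v is +3, but vowel i→n is +5. Vowels shift forward by 5 and consonants shift forward by 3.
Applying it to spite: s(cons)+3=v, p(cons)+3=s, i(vowel)+5=n, t(cons)+3=w, e(vowel)+5=j.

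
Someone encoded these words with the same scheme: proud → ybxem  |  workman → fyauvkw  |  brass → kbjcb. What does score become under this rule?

Shifts by position in proud: pos 0: p→y (+9), pos 1: r→b (+10), pos 2: o→x (+9), pos 3: u→e (+10) — repeating every 2. A repeating key of period 2 is used — shifts +9, +10 over and over.
Applying it to score: s+9=b, c+10=m, o+9=x, r+10=b, e+9=n.

bmxbn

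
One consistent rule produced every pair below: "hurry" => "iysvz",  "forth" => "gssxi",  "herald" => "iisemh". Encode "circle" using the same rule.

It's a Vigenère-style cipher with numeric key [1,4]: position i shifts by key[i mod 2].
On circle: c+1=d, i+4=m, r+1=s, c+4=g, l+1=m, e+4=i.

dmsgmi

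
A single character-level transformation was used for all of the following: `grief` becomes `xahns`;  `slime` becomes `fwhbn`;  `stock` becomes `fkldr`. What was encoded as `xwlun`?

g(6)→x(23) and r(17)→a(0) fit y≡5x+19 (mod 26); the inverse of 5 mod 26 is 21. This is an affine cipher: with a=0,…,z=25, each position x becomes (5x+19) mod 26.
Reversing it on xwlun: x(23)→21·(23−19)≡6=g; w(22)→21·(22−19)≡11=l; l(11)→21·(11−19)≡14=o; u(20)→21·(20−19)≡21=v; n(13)→21·(13−19)≡4=e (all mod 26).

glove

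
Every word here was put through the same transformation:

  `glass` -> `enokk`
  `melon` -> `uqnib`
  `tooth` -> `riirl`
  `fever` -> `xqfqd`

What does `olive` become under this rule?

insfq

g(6)→e(4) and l(11)→n(13) fit y≡7x+14 (mod 26); the inverse of 7 mod 26 is 15. Treating letters as 0–25, the rule is x ↦ 7x + 14 (mod 26).
Applying it to olive: o(14)→7·14+14≡8=i; l(11)→7·11+14≡13=n; i(8)→7·8+14≡18=s; v(21)→7·21+14≡5=f; e(4)→7·4+14≡16=q (all mod 26).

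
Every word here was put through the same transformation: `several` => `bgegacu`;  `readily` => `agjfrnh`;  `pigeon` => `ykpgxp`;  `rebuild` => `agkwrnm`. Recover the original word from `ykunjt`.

Shifts by position in several: pos 0: s→b (+9), pos 1: e→g (+2), pos 2: v→e (+9), pos 3: e→g (+2) — repeating every 2. The shifts repeat in a cycle of length 2: positions 0,1,… shift by +9, +2, then the pattern repeats.
Reversing it on ykunjt: y−9=p, k−2=i, u−9=l, n−2=l, j−9=a, t−2=r.

pillar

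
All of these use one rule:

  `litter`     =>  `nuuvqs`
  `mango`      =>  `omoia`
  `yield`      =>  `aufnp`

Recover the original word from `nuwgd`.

Shifts by position in litter: pos 0: l→n (+2), pos 1: i→u (+12), pos 2: t→u (+1), pos 3: t→v (+2), pos 4: e→q (+12), pos 5: r→s (+1) — repeating every 3. It's a Vigenère-style cipher with numeric key [2,12,1]: position i shifts by key[i mod 3].
Undoing it on nuwgd: n−2=l, u−12=i, w−1=v, g−2=e, d−12=r.

liver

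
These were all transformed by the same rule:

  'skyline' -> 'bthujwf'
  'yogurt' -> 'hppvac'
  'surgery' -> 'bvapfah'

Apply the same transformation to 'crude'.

The shift depends on letter class: consonant s→b is +9, but vowel i→j is +1. Vowels shift forward by 1 and consonants shift forward by 9.
On crude: c(cons)+9=l, r(cons)+9=a, u(vowel)+1=v, d(cons)+9=m, e(vowel)+1=f.

lavmf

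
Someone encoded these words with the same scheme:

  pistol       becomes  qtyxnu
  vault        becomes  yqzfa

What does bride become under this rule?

jinwg

The output letters match the input read backwards, each shifted +5: pistol reversed is lotsip. The word is reversed, then every letter is shifted forward by 5.
Applying it to bride: reverse → edirb; then shift: e+5=j, d+5=i, i+5=n, r+5=w, b+5=g.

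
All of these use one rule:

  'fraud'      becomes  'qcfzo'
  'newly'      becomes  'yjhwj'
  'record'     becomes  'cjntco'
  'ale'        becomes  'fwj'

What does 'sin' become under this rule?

The shift depends on letter class: consonant f→q is +11, but vowel a→f is +5. The rule splits by letter class: vowels +5, consonants +11.
Applying it to sin: s(cons)+11=d, i(vowel)+5=n, n(cons)+11=y.

dny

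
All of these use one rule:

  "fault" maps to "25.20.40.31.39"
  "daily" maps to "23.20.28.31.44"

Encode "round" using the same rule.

f is letter #6 and maps to 25: an offset of 19. Each letter is replaced by its alphabet position (a=1..z=26) + 19.
For round: r=18→37, o=15→34, u=21→40, n=14→33, d=4→23.

37.34.40.33.23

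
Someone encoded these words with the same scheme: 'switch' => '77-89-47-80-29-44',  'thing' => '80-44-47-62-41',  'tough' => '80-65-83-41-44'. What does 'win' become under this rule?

The formula is n = 3×(alphabet index, a=1) + 20.
For win: w=23→89, i=9→47, n=14→62.

89-47-62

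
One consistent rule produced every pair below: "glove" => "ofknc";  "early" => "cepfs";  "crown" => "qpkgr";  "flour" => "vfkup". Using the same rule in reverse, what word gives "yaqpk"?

Treating letters as 0–25, the rule is x ↦ 19x + 4 (mod 26).
Reversing it on yaqpk: y(24)→11·(24−4)≡12=m; a(0)→11·(0−4)≡8=i; q(16)→11·(16−4)≡2=c; p(15)→11·(15−4)≡17=r; k(10)→11·(10−4)≡14=o (all mod 26).

micro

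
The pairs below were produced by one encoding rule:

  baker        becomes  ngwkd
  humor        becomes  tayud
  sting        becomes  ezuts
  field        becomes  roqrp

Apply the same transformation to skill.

Shifts by position in baker: pos 0: b→n (+12), pos 1: a→g (+6), pos 2: k→w (+12), pos 3: e→k (+6) — repeating every 2. A repeating key of period 2 is used — shifts +12, +6 over and over.
Applying it to skill: s+12=e, k+6=q, i+12=u, l+6=r, l+12=x.

equrx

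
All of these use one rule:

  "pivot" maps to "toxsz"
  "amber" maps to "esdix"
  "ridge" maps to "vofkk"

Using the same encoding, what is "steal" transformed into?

wzger

The shifts repeat in a cycle of length 3: positions 0,1,… shift by +4, +6, +2, then the pattern repeats.
On steal: s+4=w, t+6=z, e+2=g, a+4=e, l+6=r.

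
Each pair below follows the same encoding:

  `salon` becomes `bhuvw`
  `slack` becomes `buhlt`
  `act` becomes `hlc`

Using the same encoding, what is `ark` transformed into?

The shift depends on letter class: consonant s→b is +9, but vowel a→h is +7. Vowels shift forward by 7 and consonants shift forward by 9.
For ark: a(vowel)+7=h, r(cons)+9=a, k(cons)+9=t.

hat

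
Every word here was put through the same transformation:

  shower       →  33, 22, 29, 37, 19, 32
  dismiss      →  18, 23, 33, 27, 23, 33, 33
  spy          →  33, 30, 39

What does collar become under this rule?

s is letter #19 and maps to 33: an offset of 14. Letters become their 1-based position plus 14 (so a→15, b→16, …).
For collar: c=3→17, o=15→29, l=12→26, l=12→26, a=1→15, r=18→32.

17, 29, 26, 26, 15, 32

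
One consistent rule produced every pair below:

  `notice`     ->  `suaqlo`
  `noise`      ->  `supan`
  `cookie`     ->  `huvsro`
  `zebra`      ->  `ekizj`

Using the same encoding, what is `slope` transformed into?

xrvxn

In notice: n→s is +5, o→u is +6, t→a is +7, i→q is +8 — the shift increases by 1 each position. Each letter shifts forward by (position + 5), i.e. 5, 6, 7, … — the shift grows by one for each successive letter.
For slope: s+5=x, l+6=r, o+7=v, p+8=x, e+9=n.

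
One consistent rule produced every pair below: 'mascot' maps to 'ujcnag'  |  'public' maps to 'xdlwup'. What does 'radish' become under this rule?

In mascot: m→u is +8, a→j is +9, s→c is +10, c→n is +11 — the shift increases by 1 each position. Each letter shifts forward by (position + 8), i.e. 8, 9, 10, … — the shift grows by one for each successive letter.
For radish: r+8=z, a+9=j, d+10=n, i+11=t, s+12=e, h+13=u.

zjnteu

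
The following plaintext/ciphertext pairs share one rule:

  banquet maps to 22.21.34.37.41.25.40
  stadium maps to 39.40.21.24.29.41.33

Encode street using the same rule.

39.40.38.25.25.40

b is letter #2 and maps to 22: an offset of 20. Each letter is replaced by its alphabet position (a=1..z=26) + 20.
Applying it to street: s=19→39, t=20→40, r=18→38, e=5→25, e=5→25, t=20→40.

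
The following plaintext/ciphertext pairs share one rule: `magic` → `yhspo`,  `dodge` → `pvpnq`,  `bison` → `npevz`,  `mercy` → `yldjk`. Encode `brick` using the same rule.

Shifts by position in magic: pos 0: m→y (+12), pos 1: a→h (+7), pos 2: g→s (+12), pos 3: i→p (+7) — repeating every 2. The shifts repeat in a cycle of length 2: positions 0,1,… shift by +12, +7, then the pattern repeats.
For brick: b+12=n, r+7=y, i+12=u, c+7=j, k+12=w.

nyujw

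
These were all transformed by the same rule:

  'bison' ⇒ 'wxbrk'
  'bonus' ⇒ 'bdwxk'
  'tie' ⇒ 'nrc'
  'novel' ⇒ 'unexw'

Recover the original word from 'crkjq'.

habit

The output letters match the input read backwards, each shifted +9: bison reversed is nosib. Two steps: reverse the string, then apply a Caesar shift of +9.
Reversing it on crkjq: shift back: c−9=t, r−9=i, k−9=b, j−9=a, q−9=h → tibah; then reverse → habit.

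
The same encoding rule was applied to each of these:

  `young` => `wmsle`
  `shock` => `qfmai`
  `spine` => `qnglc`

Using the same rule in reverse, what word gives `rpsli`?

trunk

Compare letters: y→w is +24, o→m is +24, u→s is +24 — a constant shift. Every letter moves 24 places later in the alphabet, wrapping around z→a.
Reversing it on rpsli: r−24=t, p−24=r, s−24=u, l−24=n, i−24=k.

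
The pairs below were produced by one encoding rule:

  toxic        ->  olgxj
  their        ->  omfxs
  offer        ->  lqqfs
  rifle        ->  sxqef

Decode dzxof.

suite

t(19)→o(14) and o(14)→l(11) fit y≡11x+13 (mod 26); the inverse of 11 mod 26 is 19. Treating letters as 0–25, the rule is x ↦ 11x + 13 (mod 26).
Undoing it on dzxof: d(3)→19·(3−13)≡18=s; z(25)→19·(25−13)≡20=u; x(23)→19·(23−13)≡8=i; o(14)→19·(14−13)≡19=t; f(5)→19·(5−13)≡4=e (all mod 26).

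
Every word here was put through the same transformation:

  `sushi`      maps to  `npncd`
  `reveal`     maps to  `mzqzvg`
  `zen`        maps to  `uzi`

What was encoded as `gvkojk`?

Every letter moves 21 places later in the alphabet, wrapping around z→a.
Decoding gvkojk: g−21=l, v−21=a, k−21=p, o−21=t, j−21=o, k−21=p.

laptop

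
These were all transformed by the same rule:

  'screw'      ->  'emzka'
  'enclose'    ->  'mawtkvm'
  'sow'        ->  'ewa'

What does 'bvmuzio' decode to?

garment

The output letters match the input read backwards, each shifted +8: screw reversed is wercs. Read the word backwards and shift each letter +8.
Reversing it on bvmuzio: shift back: b−8=t, v−8=n, m−8=e, u−8=m, z−8=r, i−8=a, o−8=g → tnemrag; then reverse → garment.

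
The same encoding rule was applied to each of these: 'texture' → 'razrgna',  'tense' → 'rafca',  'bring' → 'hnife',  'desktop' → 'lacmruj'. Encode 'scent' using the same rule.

cwafr

t(19)→r(17) and e(4)→a(0) fit y≡15x+18 (mod 26); the inverse of 15 mod 26 is 7. Treating letters as 0–25, the rule is x ↦ 15x + 18 (mod 26).
On scent: s(18)→15·18+18≡2=c; c(2)→15·2+18≡22=w; e(4)→15·4+18≡0=a; n(13)→15·13+18≡5=f; t(19)→15·19+18≡17=r (all mod 26).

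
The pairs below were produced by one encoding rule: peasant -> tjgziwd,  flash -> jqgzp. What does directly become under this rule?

hnxlkcvj

In peasant: p→t is +4, e→j is +5, a→g is +6, s→z is +7 — the shift increases by 1 each position. The shift increases by 1 at each position, starting from +4: 4, 5, 6, ….
For directly: d+4=h, i+5=n, r+6=x, e+7=l, c+8=k, t+9=c, l+10=v, y+11=j.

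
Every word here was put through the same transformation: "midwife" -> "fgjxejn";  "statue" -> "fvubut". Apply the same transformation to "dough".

The output letters match the input read backwards, each shifted +1: midwife reversed is efiwdim. Read the word backwards and shift each letter +1.
For dough: reverse → hguod; then shift: h+1=i, g+1=h, u+1=v, o+1=p, d+1=e.

ihvpe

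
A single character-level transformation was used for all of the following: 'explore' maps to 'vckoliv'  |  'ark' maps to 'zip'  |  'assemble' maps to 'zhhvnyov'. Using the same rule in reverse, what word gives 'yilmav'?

bronze

Each pair mirrors across the alphabet (e↔v, x↔c, p↔k): positions sum to 25. Each letter is replaced by its mirror in the alphabet: a↔z, b↔y, c↔x, and so on (the Atbash cipher).
Decoding yilmav: y↔b, i↔r, l↔o, m↔n, a↔z, v↔e.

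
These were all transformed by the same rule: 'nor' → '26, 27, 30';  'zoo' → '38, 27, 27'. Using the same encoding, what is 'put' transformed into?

28, 33, 32

n is letter #14 and maps to 26: an offset of 12. Each letter is replaced by its alphabet position (a=1..z=26) + 12.
Applying it to put: p=16→28, u=21→33, t=20→32.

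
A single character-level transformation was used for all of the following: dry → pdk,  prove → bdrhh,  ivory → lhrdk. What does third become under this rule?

The shift depends on letter class: consonant d→p is +12, but vowel o→r is +3. Two shifts are in play — +3 for a/e/i/o/u, +12 for every other letter.
Applying it to third: t(cons)+12=f, h(cons)+12=t, i(vowel)+3=l, r(cons)+12=d, d(cons)+12=p.

ftldp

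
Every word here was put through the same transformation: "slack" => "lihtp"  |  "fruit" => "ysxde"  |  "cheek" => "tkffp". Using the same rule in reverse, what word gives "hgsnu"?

s(18)→l(11) and l(11)→i(8) fit y≡19x+7 (mod 26); the inverse of 19 mod 26 is 11. This is an affine cipher: with a=0,…,z=25, each position x becomes (19x+7) mod 26.
Undoing it on hgsnu: h(7)→11·(7−7)≡0=a; g(6)→11·(6−7)≡15=p; s(18)→11·(18−7)≡17=r; n(13)→11·(13−7)≡14=o; u(20)→11·(20−7)≡13=n (all mod 26).

apron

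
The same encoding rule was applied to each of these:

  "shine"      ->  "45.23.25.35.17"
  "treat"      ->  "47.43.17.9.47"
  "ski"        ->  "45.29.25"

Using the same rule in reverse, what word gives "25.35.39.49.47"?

s(#19)→45 and h(#8)→23: differences scale by 2, so n = 2·pos + 7. Each letter becomes 2×(its alphabet position, a=1..z=26) + 7.
Decoding 25.35.39.49.47: 25→(25−7)÷2=9=i, 35→(35−7)÷2=14=n, 39→(39−7)÷2=16=p, 49→(49−7)÷2=21=u, 47→(47−7)÷2=20=t.

input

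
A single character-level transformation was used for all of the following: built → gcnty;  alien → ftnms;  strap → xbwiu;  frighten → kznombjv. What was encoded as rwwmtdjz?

Shifts by position in built: pos 0: b→g (+5), pos 1: u→c (+8), pos 2: i→n (+5), pos 3: l→t (+8) — repeating every 2. A repeating key of period 2 is used — shifts +5, +8 over and over.
Decoding rwwmtdjz: r−5=m, w−8=o, w−5=r, m−8=e, t−5=o, d−8=v, j−5=e, z−8=r.

moreover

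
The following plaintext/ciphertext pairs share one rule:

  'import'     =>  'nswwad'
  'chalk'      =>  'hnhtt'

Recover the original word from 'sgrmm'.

In import: i→n is +5, m→s is +6, p→w is +7, o→w is +8 — the shift increases by 1 each position. The shift increases by 1 at each position, starting from +5: 5, 6, 7, ….
Undoing it on sgrmm: s−5=n, g−6=a, r−7=k, m−8=e, m−9=d.

naked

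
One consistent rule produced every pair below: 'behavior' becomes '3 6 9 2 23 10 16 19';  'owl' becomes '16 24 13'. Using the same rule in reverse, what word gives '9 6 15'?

b is letter #2 and maps to 3: an offset of 1. The number is (letter's place in the alphabet, a=1) + 1.
Undoing it on 9 6 15: 9→(9−1)÷1=8=h, 6→(6−1)÷1=5=e, 15→(15−1)÷1=14=n.

hen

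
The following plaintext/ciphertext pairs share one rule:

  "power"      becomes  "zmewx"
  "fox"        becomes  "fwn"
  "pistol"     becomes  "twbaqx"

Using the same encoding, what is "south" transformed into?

The output letters match the input read backwards, each shifted +8: power reversed is rewop. The word is reversed, then every letter is shifted forward by 8.
On south: reverse → htuos; then shift: h+8=p, t+8=b, u+8=c, o+8=w, s+8=a.

pbcwa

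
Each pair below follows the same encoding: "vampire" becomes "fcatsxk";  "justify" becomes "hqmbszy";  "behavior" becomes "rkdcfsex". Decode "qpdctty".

unhappy

v(21)→f(5) and a(0)→c(2) fit y≡15x+2 (mod 26); the inverse of 15 mod 26 is 7. Treating letters as 0–25, the rule is x ↦ 15x + 2 (mod 26).
Undoing it on qpdctty: q(16)→7·(16−2)≡20=u; p(15)→7·(15−2)≡13=n; d(3)→7·(3−2)≡7=h; c(2)→7·(2−2)≡0=a; t(19)→7·(19−2)≡15=p; t(19)→7·(19−2)≡15=p; y(24)→7·(24−2)≡24=y (all mod 26).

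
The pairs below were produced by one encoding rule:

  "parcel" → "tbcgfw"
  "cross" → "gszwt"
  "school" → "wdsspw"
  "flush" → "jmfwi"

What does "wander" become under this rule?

abyhfc

Shifts by position in parcel: pos 0: p→t (+4), pos 1: a→b (+1), pos 2: r→c (+11), pos 3: c→g (+4), pos 4: e→f (+1), pos 5: l→w (+11) — repeating every 3. A repeating key of period 3 is used — shifts +4, +1, +11 over and over.
For wander: w+4=a, a+1=b, n+11=y, d+4=h, e+1=f, r+11=c.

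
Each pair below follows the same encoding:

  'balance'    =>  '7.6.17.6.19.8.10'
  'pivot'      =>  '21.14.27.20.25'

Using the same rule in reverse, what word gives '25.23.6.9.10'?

trade

Letters become their 1-based position plus 5 (so a→6, b→7, …).
Undoing it on 25.23.6.9.10: 25→(25−5)÷1=20=t, 23→(23−5)÷1=18=r, 6→(6−5)÷1=1=a, 9→(9−5)÷1=4=d, 10→(10−5)÷1=5=e.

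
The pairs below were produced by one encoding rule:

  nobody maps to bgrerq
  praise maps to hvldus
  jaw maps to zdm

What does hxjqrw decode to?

tongue

Read the word backwards and shift each letter +3.
Undoing it on hxjqrw: shift back: h−3=e, x−3=u, j−3=g, q−3=n, r−3=o, w−3=t → eugnot; then reverse → tongue.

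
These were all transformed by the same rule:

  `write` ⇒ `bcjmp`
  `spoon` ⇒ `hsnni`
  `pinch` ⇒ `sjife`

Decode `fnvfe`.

coach

w(22)→b(1) and r(17)→c(2) fit y≡5x+21 (mod 26); the inverse of 5 mod 26 is 21. This is an affine cipher: with a=0,…,z=25, each position x becomes (5x+21) mod 26.
Reversing it on fnvfe: f(5)→21·(5−21)≡2=c; n(13)→21·(13−21)≡14=o; v(21)→21·(21−21)≡0=a; f(5)→21·(5−21)≡2=c; e(4)→21·(4−21)≡7=h (all mod 26).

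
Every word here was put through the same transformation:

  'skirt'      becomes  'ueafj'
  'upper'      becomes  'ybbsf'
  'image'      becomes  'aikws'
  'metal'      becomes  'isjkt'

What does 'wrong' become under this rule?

cfmxw

Each letter's alphabet position (a=0..z=25) is mapped through 15·x+10 mod 26 — an affine cipher.
On wrong: w(22)→15·22+10≡2=c; r(17)→15·17+10≡5=f; o(14)→15·14+10≡12=m; n(13)→15·13+10≡23=x; g(6)→15·6+10≡22=w (all mod 26).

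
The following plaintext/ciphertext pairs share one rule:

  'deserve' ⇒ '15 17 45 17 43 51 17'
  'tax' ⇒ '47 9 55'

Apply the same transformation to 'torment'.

With a=1..z=26, the number is 2·pos + 7.
On torment: t=20→47, o=15→37, r=18→43, m=13→33, e=5→17, n=14→35, t=20→47.

47 37 43 33 17 35 47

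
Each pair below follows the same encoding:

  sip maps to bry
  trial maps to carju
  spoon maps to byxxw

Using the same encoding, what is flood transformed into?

Every letter moves 9 places later in the alphabet, wrapping around z→a.
Applying it to flood: f+9=o, l+9=u, o+9=x, o+9=x, d+9=m.

ouxxm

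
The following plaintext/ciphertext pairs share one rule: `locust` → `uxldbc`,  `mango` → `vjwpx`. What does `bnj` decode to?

sea

Compare letters: l→u is +9, o→x is +9, c→l is +9 — a constant shift. Each letter is shifted forward by 9 in the alphabet (a Caesar shift of +9).
Decoding bnj: b−9=s, n−9=e, j−9=a.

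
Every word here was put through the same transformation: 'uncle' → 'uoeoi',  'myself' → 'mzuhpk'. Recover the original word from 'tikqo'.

In uncle: u→u is +0, n→o is +1, c→e is +2, l→o is +3 — the shift increases by 1 each position. Letter i (0-indexed) is shifted by i+0, so successive shifts are 0, 1, 2, ….
Decoding tikqo: t−0=t, i−1=h, k−2=i, q−3=n, o−4=k.

think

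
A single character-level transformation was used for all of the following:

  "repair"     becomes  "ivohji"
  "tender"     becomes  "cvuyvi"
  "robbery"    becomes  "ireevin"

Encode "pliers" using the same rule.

r(17)→i(8) and e(4)→v(21) fit y≡23x+7 (mod 26); the inverse of 23 mod 26 is 17. Each letter's alphabet position (a=0..z=25) is mapped through 23·x+7 mod 26 — an affine cipher.
For pliers: p(15)→23·15+7≡14=o; l(11)→23·11+7≡0=a; i(8)→23·8+7≡9=j; e(4)→23·4+7≡21=v; r(17)→23·17+7≡8=i; s(18)→23·18+7≡5=f (all mod 26).

oajvif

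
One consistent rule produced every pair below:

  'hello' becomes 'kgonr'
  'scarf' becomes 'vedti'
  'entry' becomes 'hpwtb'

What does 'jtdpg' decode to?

Shifts by position in hello: pos 0: h→k (+3), pos 1: e→g (+2), pos 2: l→o (+3), pos 3: l→n (+2) — repeating every 2. It's a Vigenère-style cipher with numeric key [3,2]: position i shifts by key[i mod 2].
Reversing it on jtdpg: j−3=g, t−2=r, d−3=a, p−2=n, g−3=d.

grand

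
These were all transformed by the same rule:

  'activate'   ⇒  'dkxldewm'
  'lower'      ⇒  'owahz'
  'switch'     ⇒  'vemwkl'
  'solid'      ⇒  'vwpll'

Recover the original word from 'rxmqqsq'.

Shifts by position in activate: pos 0: a→d (+3), pos 1: c→k (+8), pos 2: t→x (+4), pos 3: i→l (+3), pos 4: v→d (+8), pos 5: a→e (+4) — repeating every 3. It's a Vigenère-style cipher with numeric key [3,8,4]: position i shifts by key[i mod 3].
Undoing it on rxmqqsq: r−3=o, x−8=p, m−4=i, q−3=n, q−8=i, s−4=o, q−3=n.

opinion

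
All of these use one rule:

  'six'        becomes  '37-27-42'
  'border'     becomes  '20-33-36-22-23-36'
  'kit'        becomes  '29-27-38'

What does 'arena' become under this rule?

Letters become their 1-based position plus 18 (so a→19, b→20, …).
On arena: a=1→19, r=18→36, e=5→23, n=14→32, a=1→19.

19-36-23-32-19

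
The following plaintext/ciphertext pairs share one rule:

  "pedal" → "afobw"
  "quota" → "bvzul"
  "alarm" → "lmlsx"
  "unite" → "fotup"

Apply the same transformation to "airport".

Shifts by position in pedal: pos 0: p→a (+11), pos 1: e→f (+1), pos 2: d→o (+11), pos 3: a→b (+1) — repeating every 2. The shifts repeat in a cycle of length 2: positions 0,1,… shift by +11, +1, then the pattern repeats.
On airport: a+11=l, i+1=j, r+11=c, p+1=q, o+11=z, r+1=s, t+11=e.

ljcqzse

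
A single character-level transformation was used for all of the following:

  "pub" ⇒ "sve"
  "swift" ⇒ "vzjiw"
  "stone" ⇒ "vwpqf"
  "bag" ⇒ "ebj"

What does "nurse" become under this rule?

The rule splits by letter class: vowels +1, consonants +3.
For nurse: n(cons)+3=q, u(vowel)+1=v, r(cons)+3=u, s(cons)+3=v, e(vowel)+1=f.

qvuvf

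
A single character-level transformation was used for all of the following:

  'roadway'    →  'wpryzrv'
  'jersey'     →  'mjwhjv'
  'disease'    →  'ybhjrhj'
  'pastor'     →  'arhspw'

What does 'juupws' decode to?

r(17)→w(22) and o(14)→p(15) fit y≡11x+17 (mod 26); the inverse of 11 mod 26 is 19. This is an affine cipher: with a=0,…,z=25, each position x becomes (11x+17) mod 26.
Undoing it on juupws: j(9)→19·(9−17)≡4=e; u(20)→19·(20−17)≡5=f; u(20)→19·(20−17)≡5=f; p(15)→19·(15−17)≡14=o; w(22)→19·(22−17)≡17=r; s(18)→19·(18−17)≡19=t (all mod 26).

effort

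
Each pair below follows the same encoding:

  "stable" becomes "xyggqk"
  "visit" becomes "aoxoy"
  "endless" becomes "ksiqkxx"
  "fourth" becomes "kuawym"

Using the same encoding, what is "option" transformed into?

uuyous

The shift depends on letter class: consonant s→x is +5, but vowel a→g is +6. Vowels shift forward by 6 and consonants shift forward by 5.
For option: o(vowel)+6=u, p(cons)+5=u, t(cons)+5=y, i(vowel)+6=o, o(vowel)+6=u, n(cons)+5=s.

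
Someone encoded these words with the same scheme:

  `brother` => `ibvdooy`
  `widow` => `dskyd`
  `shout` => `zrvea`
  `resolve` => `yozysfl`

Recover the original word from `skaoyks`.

Shifts by position in brother: pos 0: b→i (+7), pos 1: r→b (+10), pos 2: o→v (+7), pos 3: t→d (+10) — repeating every 2. A repeating key of period 2 is used — shifts +7, +10 over and over.
Decoding skaoyks: s−7=l, k−10=a, a−7=t, o−10=e, y−7=r, k−10=a, s−7=l.

lateral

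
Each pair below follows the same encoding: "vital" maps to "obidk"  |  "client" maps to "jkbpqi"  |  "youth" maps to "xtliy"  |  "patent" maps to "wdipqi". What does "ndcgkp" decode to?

v(21)→o(14) and i(8)→b(1) fit y≡3x+3 (mod 26); the inverse of 3 mod 26 is 9. Treating letters as 0–25, the rule is x ↦ 3x + 3 (mod 26).
Reversing it on ndcgkp: n(13)→9·(13−3)≡12=m; d(3)→9·(3−3)≡0=a; c(2)→9·(2−3)≡17=r; g(6)→9·(6−3)≡1=b; k(10)→9·(10−3)≡11=l; p(15)→9·(15−3)≡4=e (all mod 26).

marble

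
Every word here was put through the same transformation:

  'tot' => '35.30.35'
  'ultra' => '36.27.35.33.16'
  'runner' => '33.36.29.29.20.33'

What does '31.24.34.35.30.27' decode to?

t is letter #20 and maps to 35: an offset of 15. Letters become their 1-based position plus 15 (so a→16, b→17, …).
Undoing it on 31.24.34.35.30.27: 31→(31−15)÷1=16=p, 24→(24−15)÷1=9=i, 34→(34−15)÷1=19=s, 35→(35−15)÷1=20=t, 30→(30−15)÷1=15=o, 27→(27−15)÷1=12=l.

pistol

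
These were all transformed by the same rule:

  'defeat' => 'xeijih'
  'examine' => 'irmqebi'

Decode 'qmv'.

rim

Read the word backwards and shift each letter +4.
Undoing it on qmv: shift back: q−4=m, m−4=i, v−4=r → mir; then reverse → rim.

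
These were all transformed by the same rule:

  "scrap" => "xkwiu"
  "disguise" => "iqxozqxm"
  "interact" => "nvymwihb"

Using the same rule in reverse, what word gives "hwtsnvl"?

cooking

The shifts repeat in a cycle of length 2: positions 0,1,… shift by +5, +8, then the pattern repeats.
Undoing it on hwtsnvl: h−5=c, w−8=o, t−5=o, s−8=k, n−5=i, v−8=n, l−5=g.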